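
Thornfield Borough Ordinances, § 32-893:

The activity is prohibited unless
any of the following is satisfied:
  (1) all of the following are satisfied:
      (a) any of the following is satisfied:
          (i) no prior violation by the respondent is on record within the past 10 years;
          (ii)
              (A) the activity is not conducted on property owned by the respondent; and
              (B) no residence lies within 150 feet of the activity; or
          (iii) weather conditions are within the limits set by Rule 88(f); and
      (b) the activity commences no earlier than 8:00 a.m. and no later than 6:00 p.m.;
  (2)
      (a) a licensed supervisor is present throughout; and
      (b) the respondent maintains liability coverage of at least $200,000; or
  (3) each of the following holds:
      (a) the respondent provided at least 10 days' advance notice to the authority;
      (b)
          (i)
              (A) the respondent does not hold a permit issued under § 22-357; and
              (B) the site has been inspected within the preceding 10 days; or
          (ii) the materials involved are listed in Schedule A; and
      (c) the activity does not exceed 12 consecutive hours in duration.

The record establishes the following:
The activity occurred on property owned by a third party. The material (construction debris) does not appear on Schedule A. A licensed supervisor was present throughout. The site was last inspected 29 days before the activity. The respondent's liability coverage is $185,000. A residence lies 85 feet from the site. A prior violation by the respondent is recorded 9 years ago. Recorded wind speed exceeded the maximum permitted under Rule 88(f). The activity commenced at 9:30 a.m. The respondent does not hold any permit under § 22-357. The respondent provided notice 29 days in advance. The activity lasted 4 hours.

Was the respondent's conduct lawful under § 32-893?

No — unlawful.

(i) no prior violation — fails.
(A) not (own property) — holds.
(B) no residence in 150 ft — not satisfied.
(ii) = T AND F = false.
(iii) weather ok — not satisfied.
(a): F OR F OR F → false.
(b) start within hours — met.
(1): F AND T → false.
(a) supervisor present — met.
(b) coverage ≥ $200,000 — not satisfied.
So (2) is not satisfied (T AND F).
(a) ≥10 days' notice — satisfied.
(A) not (holds permit) — satisfied.
(B) site inspected — not met.
So (i) is not satisfied (T AND F).
(ii) Schedule A material — not met.
(b) = F OR F = false.
(c) ≤ 12 hrs duration — satisfied.
(3) = T AND F AND T = false.
Overall: F OR F OR F → false.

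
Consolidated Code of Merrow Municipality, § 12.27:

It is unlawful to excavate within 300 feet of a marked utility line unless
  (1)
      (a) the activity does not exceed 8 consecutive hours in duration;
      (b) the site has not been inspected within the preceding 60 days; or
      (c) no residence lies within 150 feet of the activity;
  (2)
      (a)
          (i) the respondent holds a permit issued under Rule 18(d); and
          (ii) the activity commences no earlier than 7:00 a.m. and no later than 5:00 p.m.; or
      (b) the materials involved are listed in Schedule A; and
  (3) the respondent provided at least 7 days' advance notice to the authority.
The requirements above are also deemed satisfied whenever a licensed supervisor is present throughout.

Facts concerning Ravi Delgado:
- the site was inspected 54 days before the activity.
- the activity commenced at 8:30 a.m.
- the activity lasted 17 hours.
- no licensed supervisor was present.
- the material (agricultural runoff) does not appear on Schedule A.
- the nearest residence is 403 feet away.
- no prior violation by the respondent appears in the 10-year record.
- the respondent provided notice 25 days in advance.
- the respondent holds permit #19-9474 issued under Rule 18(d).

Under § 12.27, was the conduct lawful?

(a) ≤ 8 hrs duration — not satisfied.
(b) not (site inspected) — not satisfied.
(c) no residence in 150 ft — satisfied.
So (1) is satisfied (F OR F OR T).
(i) holds permit — holds.
(ii) start within hours — met.
(a): T AND T → true.
(b) Schedule A material — fails.
(2) = T OR F = true.
(3) ≥7 days' notice — met.
So Overall is satisfied (T AND T AND T).
Exception (supervisor present) — not satisfied.
Result: main true OR exception false → true.

Yes — lawful.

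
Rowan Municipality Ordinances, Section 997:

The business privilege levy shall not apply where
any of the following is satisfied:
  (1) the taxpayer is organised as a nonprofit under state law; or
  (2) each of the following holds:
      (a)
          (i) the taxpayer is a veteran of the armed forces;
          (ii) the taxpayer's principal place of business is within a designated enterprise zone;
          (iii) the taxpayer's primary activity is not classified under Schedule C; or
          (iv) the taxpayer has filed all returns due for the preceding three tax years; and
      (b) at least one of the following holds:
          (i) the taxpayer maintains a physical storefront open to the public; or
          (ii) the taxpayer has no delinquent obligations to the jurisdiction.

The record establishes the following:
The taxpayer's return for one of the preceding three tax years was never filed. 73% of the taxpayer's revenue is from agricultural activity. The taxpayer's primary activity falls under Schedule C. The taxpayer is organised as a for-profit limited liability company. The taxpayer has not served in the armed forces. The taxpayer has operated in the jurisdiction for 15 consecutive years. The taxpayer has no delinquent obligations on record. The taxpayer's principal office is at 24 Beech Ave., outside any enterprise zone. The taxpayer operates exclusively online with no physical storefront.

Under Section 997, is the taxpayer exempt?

(1) nonprofit — fails.
(i) veteran — fails.
(ii) in enterprise zone — not met.
(iii) not (Schedule C activity) — not satisfied.
(iv) returns current — not met.
(a): F OR F OR F OR F → false.
(i) has storefront — not satisfied.
(ii) no delinquency — met.
(b) = F OR T = true.
(2): F AND T → false.
Overall: F OR F → false.

No — not exempt.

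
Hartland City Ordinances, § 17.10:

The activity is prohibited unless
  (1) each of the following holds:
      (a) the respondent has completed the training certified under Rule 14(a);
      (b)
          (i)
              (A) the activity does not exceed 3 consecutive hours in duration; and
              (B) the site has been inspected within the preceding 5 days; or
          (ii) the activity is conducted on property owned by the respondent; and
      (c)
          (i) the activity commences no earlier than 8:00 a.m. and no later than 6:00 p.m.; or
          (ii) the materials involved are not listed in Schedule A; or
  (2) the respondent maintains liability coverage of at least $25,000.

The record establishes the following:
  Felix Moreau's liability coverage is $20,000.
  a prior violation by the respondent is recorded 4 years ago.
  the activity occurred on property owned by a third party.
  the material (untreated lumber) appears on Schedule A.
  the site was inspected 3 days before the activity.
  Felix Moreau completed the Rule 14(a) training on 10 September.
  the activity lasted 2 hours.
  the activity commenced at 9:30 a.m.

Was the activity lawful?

(a) training certified — met.
(A) ≤ 3 hrs duration — holds.
(B) site inspected — met.
(i) = T AND T = true.
(ii) own property — not satisfied.
(b): T OR F → true.
(i) start within hours — holds.
(ii) not (Schedule A material) — not satisfied.
(c): T OR F → true.
So (1) is satisfied (T AND T AND T).
(2) coverage ≥ $25,000 — fails.
Overall = T OR F = true.

Yes — lawful.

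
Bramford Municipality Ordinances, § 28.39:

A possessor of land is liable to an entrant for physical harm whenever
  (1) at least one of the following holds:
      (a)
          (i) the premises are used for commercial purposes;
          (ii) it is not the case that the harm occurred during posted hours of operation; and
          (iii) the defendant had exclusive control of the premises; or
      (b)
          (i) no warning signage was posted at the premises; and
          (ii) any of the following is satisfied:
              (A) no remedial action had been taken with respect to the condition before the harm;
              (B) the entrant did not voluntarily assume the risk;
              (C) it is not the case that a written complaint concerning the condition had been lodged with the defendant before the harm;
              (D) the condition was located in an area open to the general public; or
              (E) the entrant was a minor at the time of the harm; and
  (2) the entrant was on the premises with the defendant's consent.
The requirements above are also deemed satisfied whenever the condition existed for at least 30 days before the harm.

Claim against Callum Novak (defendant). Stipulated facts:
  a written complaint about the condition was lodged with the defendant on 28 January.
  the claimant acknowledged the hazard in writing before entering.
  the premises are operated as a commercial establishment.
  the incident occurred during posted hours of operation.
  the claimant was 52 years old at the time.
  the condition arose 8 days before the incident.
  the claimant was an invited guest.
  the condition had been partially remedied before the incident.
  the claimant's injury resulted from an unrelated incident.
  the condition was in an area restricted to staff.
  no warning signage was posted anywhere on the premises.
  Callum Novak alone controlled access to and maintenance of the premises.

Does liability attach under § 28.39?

(i) commercial use — holds.
(ii) not (during posted hours) — not met.
(iii) exclusive control — satisfied.
(a): T AND F AND T → false.
(i) no signage posted — met.
(A) no remedial action — fails.
(B) no assumed risk — not satisfied.
(C) not (complaint lodged) — not met.
(D) public area — not met.
(E) entrant a minor — not met.
(ii) = F OR F OR F OR F OR F = false.
(b): T AND F → false.
So (1) is not satisfied (F OR F).
(2) consent to enter — satisfied.
Overall: F AND T → false.
Exception (condition ≥30 days old) — not satisfied.
Result: main false OR exception false → false.

No — not liable.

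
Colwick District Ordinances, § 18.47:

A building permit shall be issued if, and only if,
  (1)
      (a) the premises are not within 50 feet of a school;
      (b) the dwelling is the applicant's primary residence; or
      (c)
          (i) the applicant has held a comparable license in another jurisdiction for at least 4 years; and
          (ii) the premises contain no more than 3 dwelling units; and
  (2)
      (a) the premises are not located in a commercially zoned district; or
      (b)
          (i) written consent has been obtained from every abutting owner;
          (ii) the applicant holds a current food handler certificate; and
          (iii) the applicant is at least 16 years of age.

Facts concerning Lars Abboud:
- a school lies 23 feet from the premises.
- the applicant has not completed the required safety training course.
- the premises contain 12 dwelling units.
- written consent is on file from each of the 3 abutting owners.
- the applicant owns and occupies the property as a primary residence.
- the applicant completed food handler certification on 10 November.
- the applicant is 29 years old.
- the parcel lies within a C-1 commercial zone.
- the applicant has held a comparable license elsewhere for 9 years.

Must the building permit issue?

(a) ≥50 ft from school — not met.
(b) primary residence — holds.
(i) prior license ≥ 4 yr — satisfied.
(ii) ≤ 3 units — not satisfied.
So (c) is not satisfied (T AND F).
(1): F OR T OR F → true.
(a) not (commercially zoned) — not satisfied.
(i) all abutters consent — met.
(ii) food handler cert. — satisfied.
(iii) age ≥ 16 — met.
(b): T AND T AND T → true.
(2): F OR T → true.
Overall: T AND T → true.

Yes — granted.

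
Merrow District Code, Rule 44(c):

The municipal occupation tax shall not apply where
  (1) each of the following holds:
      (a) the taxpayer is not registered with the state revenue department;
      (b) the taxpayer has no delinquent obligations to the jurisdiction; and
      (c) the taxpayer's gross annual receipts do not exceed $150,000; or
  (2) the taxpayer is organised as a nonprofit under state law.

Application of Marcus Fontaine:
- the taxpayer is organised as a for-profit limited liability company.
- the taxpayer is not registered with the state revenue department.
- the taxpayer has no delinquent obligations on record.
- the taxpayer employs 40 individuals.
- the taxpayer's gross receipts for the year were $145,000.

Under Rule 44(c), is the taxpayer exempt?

(a) not (state-registered) — satisfied.
(b) no delinquency — holds.
(c) receipts ≤ $150,000 — met.
(1): T AND T AND T → true.
(2) nonprofit — not satisfied.
Overall: T OR F → true.

Yes — exempt.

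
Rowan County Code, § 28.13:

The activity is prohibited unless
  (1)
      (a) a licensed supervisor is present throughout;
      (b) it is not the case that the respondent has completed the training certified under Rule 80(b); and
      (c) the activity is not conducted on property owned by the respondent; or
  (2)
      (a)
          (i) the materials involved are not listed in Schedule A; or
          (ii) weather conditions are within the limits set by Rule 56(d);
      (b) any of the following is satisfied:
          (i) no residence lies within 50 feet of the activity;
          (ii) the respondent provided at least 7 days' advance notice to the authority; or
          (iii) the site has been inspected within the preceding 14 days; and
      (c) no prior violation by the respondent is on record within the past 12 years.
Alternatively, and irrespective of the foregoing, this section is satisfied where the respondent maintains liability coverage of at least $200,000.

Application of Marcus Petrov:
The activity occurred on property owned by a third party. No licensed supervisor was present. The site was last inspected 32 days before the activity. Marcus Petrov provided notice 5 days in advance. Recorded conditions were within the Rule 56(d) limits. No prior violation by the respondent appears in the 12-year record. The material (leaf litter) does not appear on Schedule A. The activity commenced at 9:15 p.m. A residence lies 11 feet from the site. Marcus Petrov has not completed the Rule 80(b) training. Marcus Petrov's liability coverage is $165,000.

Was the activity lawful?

No — unlawful.

(a) supervisor present — not satisfied.
(b) not (training certified) — holds.
(c) not (own property) — met.
(1) = F AND T AND T = false.
(i) not (Schedule A material) — holds.
(ii) weather ok — met.
(a) = T OR T = true.
(i) no residence in 50 ft — fails.
(ii) ≥7 days' notice — fails.
(iii) site inspected — not satisfied.
So (b) is not satisfied (F OR F OR F).
(c) no prior violation — holds.
So (2) is not satisfied (T AND F AND T).
So Overall is not satisfied (F OR F).
Exception (coverage ≥ $200,000) — not satisfied.
Result: main false OR exception false → false.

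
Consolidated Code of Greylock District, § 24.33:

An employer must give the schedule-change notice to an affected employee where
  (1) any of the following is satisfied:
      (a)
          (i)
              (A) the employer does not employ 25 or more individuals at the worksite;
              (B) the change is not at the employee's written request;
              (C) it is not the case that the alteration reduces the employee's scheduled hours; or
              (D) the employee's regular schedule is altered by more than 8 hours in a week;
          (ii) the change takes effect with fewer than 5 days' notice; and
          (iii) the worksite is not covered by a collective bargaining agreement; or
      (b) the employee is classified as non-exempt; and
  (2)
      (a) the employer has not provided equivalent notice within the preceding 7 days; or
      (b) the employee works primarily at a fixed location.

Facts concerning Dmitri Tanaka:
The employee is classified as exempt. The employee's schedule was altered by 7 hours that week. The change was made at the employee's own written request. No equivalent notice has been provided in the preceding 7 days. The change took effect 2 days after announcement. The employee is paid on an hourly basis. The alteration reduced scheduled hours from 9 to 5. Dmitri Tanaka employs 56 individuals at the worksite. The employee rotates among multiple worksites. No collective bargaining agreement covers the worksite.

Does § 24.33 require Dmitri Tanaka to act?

(A) not (≥ 25 at site) — not satisfied.
(B) not employee-requested — fails.
(C) not (hours reduced) — not satisfied.
(D) schedule shift > 8h — fails.
(i): F OR F OR F OR F → false.
(ii) < 5 days' notice — holds.
(iii) no CBA — satisfied.
(a) = F AND T AND T = false.
(b) non-exempt — not satisfied.
(1) = F OR F = false.
(a) no recent notice — satisfied.
(b) fixed location — not satisfied.
(2) = T OR F = true.
So Overall is not satisfied (F AND T).

No — not required.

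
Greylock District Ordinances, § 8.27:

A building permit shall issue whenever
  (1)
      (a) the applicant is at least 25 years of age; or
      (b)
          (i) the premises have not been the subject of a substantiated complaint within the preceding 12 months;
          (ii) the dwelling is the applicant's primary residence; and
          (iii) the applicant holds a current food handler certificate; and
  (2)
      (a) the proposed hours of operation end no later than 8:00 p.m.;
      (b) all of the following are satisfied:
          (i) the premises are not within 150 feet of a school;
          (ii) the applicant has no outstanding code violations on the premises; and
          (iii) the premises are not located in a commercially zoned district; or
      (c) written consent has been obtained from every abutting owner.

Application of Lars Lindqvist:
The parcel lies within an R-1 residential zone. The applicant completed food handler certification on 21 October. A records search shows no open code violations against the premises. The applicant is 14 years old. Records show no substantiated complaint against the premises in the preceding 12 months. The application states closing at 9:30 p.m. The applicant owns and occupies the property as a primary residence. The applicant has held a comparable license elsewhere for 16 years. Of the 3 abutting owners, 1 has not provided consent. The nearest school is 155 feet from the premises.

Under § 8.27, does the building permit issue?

(a) age ≥ 25 — not satisfied.
(i) no complaint in 12 mo. — holds.
(ii) primary residence — met.
(iii) food handler cert. — satisfied.
(b) = T AND T AND T = true.
So (1) is satisfied (F OR T).
(a) closes by 8 p.m. — not satisfied.
(i) ≥150 ft from school — met.
(ii) no code violations — holds.
(iii) not (commercially zoned) — satisfied.
(b): T AND T AND T → true.
(c) all abutters consent — not met.
(2) = F OR T OR F = true.
So Overall is satisfied (T AND T).

Yes — granted.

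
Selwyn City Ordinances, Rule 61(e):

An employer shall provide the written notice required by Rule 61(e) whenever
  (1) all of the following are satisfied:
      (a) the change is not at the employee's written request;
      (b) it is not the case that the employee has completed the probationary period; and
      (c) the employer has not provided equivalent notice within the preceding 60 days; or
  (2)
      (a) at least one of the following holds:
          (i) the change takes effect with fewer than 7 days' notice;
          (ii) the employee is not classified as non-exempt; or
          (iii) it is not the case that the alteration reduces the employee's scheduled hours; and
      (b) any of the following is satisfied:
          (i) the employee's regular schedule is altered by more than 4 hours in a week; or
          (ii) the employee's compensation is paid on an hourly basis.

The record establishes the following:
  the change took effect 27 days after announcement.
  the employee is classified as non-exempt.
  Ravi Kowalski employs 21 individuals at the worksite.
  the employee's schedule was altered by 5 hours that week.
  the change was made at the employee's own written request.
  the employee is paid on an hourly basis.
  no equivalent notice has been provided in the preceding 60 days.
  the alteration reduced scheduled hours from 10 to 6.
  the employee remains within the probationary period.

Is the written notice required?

(a) not employee-requested — not satisfied.
(b) not (past probation) — holds.
(c) no recent notice — met.
So (1) is not satisfied (F AND T AND T).
(i) < 7 days' notice — fails.
(ii) not (non-exempt) — not met.
(iii) not (hours reduced) — not satisfied.
So (a) is not satisfied (F OR F OR F).
(i) schedule shift > 4h — holds.
(ii) hourly-paid — holds.
(b): T OR T → true.
So (2) is not satisfied (F AND T).
Overall = F OR F = false.

No — not required.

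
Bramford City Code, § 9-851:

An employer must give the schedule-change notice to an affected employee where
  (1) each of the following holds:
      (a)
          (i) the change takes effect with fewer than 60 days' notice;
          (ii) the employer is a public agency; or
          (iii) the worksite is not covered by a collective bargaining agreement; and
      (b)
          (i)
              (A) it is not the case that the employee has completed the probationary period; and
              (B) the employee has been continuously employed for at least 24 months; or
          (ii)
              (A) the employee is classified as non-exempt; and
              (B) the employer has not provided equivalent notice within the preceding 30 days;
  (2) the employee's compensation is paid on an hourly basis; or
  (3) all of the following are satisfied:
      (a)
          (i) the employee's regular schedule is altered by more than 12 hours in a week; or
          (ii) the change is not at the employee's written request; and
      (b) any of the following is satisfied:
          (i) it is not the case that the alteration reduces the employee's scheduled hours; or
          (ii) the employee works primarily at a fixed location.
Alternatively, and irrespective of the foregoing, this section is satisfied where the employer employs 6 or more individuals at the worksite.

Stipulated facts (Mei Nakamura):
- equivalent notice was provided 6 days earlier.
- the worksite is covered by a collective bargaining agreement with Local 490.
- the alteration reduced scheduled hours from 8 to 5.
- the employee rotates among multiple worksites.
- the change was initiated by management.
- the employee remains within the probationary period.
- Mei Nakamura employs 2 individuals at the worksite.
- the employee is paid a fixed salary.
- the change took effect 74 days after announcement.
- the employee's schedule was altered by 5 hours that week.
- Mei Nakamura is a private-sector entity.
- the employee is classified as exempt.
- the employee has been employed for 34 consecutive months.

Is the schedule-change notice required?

(i) < 60 days' notice — fails.
(ii) public agency — not satisfied.
(iii) no CBA — not met.
(a): F OR F OR F → false.
(A) not (past probation) — met.
(B) tenure ≥ 24 mo. — holds.
(i): T AND T → true.
(A) non-exempt — not satisfied.
(B) no recent notice — not met.
(ii): F AND F → false.
(b) = T OR F = true.
(1): F AND T → false.
(2) hourly-paid — not met.
(i) schedule shift > 12h — fails.
(ii) not employee-requested — satisfied.
(a): F OR T → true.
(i) not (hours reduced) — fails.
(ii) fixed location — not met.
(b): F OR F → false.
(3): T AND F → false.
So Overall is not satisfied (F OR F OR F).
Exception (≥ 6 at site) — not satisfied.
Result: main false OR exception false → false.

No — not required.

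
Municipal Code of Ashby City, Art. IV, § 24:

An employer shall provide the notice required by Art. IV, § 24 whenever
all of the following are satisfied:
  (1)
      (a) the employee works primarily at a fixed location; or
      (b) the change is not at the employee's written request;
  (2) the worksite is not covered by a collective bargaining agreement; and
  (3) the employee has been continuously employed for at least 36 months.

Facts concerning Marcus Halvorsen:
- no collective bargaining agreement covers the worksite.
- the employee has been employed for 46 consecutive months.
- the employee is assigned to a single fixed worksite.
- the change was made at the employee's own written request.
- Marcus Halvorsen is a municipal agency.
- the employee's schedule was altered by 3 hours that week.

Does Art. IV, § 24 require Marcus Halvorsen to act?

Yes — required.

(a) fixed location — met.
(b) not employee-requested — not satisfied.
So (1) is satisfied (T OR F).
(2) no CBA — met.
(3) tenure ≥ 36 mo. — satisfied.
Overall: T AND T AND T → true.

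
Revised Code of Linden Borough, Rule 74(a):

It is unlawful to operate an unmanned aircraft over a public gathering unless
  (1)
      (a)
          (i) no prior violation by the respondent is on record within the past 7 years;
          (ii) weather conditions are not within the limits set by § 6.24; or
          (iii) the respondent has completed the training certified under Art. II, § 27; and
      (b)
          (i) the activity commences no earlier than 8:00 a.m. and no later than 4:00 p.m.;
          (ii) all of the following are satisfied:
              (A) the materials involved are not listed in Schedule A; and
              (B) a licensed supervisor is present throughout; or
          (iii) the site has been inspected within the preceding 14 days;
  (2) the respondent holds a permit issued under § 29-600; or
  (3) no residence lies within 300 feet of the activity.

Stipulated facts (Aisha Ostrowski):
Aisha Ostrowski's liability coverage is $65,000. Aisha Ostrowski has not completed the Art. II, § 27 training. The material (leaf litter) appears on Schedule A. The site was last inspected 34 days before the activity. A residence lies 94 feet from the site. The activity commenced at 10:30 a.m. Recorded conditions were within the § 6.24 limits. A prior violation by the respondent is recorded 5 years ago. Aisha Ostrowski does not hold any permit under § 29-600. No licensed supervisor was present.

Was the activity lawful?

(i) no prior violation — not satisfied.
(ii) not (weather ok) — not satisfied.
(iii) training certified — not satisfied.
So (a) is not satisfied (F OR F OR F).
(i) start within hours — met.
(A) not (Schedule A material) — fails.
(B) supervisor present — not met.
(ii) = F AND F = false.
(iii) site inspected — not met.
(b) = T OR F OR F = true.
(1) = F AND T = false.
(2) holds permit — not met.
(3) no residence in 300 ft — not satisfied.
Overall = F OR F OR F = false.

No — unlawful.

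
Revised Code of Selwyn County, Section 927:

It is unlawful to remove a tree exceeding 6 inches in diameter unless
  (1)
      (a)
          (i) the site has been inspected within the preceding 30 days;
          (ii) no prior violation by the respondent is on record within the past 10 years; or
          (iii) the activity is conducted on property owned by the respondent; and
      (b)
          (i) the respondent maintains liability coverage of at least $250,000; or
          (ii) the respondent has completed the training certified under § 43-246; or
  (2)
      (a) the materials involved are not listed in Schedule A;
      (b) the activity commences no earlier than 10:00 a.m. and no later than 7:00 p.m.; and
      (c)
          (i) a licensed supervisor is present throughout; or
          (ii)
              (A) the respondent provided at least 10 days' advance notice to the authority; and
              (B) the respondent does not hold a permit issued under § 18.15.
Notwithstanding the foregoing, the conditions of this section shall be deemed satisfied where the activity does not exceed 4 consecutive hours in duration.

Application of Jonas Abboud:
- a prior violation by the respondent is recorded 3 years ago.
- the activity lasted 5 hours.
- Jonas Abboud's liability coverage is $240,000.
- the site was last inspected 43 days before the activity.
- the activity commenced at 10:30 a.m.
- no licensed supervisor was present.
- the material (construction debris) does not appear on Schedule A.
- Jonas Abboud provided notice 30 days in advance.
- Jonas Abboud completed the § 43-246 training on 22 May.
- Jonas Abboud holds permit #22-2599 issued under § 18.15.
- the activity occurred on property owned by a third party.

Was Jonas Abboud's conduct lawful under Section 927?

(i) site inspected — not satisfied.
(ii) no prior violation — fails.
(iii) own property — not satisfied.
(a): F OR F OR F → false.
(i) coverage ≥ $250,000 — not met.
(ii) training certified — satisfied.
So (b) is satisfied (F OR T).
So (1) is not satisfied (F AND T).
(a) not (Schedule A material) — satisfied.
(b) start within hours — holds.
(i) supervisor present — fails.
(A) ≥10 days' notice — met.
(B) not (holds permit) — fails.
(ii) = T AND F = false.
So (c) is not satisfied (F OR F).
So (2) is not satisfied (T AND T AND F).
Overall: F OR F → false.
Exception (≤ 4 hrs duration) — not satisfied.
Result: main false OR exception false → false.

No — unlawful.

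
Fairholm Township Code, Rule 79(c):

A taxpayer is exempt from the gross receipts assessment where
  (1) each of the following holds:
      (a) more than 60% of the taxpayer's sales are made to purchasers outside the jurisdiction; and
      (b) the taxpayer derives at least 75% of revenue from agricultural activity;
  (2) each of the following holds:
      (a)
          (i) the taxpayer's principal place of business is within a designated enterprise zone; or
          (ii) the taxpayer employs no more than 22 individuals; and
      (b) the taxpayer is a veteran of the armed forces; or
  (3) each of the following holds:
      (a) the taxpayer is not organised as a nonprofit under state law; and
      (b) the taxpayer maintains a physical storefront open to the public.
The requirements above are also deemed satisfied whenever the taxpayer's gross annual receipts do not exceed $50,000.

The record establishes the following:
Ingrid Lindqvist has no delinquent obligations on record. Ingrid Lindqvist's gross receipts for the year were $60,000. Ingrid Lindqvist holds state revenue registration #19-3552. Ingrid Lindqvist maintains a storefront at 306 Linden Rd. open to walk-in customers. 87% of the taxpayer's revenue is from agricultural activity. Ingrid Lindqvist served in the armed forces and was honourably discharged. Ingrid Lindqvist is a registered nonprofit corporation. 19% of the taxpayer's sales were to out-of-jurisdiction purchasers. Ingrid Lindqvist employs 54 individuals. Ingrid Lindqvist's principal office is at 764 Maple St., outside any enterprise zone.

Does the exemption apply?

No — not exempt.

(a) >60% out-of-jur. sales — not satisfied.
(b) ≥75% agricultural — met.
(1) = F AND T = false.
(i) in enterprise zone — not satisfied.
(ii) ≤ 22 employees — fails.
(a): F OR F → false.
(b) veteran — met.
So (2) is not satisfied (F AND T).
(a) not (nonprofit) — not satisfied.
(b) has storefront — holds.
So (3) is not satisfied (F AND T).
Overall: F OR F OR F → false.
Exception (receipts ≤ $50,000) — not satisfied.
Result: main false OR exception false → false.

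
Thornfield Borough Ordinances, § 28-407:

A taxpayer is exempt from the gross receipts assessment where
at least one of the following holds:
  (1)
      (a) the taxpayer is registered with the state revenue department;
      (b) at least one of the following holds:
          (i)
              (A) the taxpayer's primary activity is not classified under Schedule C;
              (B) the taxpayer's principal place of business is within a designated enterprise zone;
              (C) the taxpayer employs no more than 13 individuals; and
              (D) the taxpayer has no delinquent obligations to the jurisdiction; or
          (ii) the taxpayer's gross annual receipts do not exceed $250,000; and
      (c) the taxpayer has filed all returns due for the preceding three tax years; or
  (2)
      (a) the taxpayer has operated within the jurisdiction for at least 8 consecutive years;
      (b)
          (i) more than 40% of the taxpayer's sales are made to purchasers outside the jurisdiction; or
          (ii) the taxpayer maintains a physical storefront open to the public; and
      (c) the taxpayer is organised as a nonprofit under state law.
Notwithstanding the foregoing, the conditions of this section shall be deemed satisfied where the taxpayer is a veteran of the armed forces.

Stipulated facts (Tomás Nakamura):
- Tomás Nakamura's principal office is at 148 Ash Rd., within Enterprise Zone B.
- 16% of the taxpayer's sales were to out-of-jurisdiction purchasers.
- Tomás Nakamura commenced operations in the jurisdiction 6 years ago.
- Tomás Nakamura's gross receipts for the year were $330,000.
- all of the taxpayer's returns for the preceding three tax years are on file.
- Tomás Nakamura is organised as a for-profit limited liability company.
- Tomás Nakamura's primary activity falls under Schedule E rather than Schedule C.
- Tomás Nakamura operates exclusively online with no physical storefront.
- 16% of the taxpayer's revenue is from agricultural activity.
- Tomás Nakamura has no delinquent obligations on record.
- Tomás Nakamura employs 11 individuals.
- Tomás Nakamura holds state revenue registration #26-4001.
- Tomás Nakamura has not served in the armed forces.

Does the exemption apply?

(a) state-registered — holds.
(A) not (Schedule C activity) — satisfied.
(B) in enterprise zone — holds.
(C) ≤ 13 employees — satisfied.
(D) no delinquency — holds.
(i): T AND T AND T AND T → true.
(ii) receipts ≤ $250,000 — fails.
(b) = T OR F = true.
(c) returns current — met.
(1) = T AND T AND T = true.
(a) ≥ 8 yrs in jurisdiction — not met.
(i) >40% out-of-jur. sales — fails.
(ii) has storefront — fails.
So (b) is not satisfied (F OR F).
(c) nonprofit — not met.
(2) = F AND F AND F = false.
Overall = T OR F = true.
Exception (veteran) — not satisfied.
Result: main true OR exception false → true.

Yes — exempt.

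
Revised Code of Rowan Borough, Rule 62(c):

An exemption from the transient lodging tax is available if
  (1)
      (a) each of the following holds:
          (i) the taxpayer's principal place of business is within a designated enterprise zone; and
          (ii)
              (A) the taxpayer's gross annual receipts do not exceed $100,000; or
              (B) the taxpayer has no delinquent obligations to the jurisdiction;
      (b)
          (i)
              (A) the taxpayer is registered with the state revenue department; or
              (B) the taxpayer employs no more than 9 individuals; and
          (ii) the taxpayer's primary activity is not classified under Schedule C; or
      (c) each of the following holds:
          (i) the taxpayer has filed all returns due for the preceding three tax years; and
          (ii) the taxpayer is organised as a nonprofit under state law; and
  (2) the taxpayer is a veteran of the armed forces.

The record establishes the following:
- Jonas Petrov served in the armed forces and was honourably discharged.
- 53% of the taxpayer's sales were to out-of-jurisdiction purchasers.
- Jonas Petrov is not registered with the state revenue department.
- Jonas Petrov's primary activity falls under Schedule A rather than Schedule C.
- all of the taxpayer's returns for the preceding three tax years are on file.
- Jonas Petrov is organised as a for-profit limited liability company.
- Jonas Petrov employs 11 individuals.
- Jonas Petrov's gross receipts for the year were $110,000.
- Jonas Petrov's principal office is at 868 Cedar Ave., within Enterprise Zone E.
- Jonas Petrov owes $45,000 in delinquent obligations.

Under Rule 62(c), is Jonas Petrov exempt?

(i) in enterprise zone — met.
(A) receipts ≤ $100,000 — not met.
(B) no delinquency — not met.
So (ii) is not satisfied (F OR F).
(a): T AND F → false.
(A) state-registered — not satisfied.
(B) ≤ 9 employees — not met.
(i) = F OR F = false.
(ii) not (Schedule C activity) — met.
(b): F AND T → false.
(i) returns current — holds.
(ii) nonprofit — not met.
(c) = T AND F = false.
(1): F OR F OR F → false.
(2) veteran — holds.
Overall: F AND T → false.

No — not exempt.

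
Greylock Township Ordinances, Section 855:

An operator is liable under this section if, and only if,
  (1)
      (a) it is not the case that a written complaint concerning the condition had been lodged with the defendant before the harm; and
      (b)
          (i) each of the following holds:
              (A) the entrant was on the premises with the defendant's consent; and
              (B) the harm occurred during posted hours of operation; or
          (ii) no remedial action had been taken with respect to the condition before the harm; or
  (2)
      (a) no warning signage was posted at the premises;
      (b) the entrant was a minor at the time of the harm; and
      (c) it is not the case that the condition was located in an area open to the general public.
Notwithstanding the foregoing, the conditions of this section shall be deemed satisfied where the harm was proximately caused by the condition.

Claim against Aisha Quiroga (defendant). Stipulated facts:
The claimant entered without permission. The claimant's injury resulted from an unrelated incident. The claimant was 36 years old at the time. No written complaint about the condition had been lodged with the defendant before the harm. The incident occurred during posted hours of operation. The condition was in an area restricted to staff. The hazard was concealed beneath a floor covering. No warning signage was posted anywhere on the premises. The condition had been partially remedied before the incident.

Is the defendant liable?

(a) not (complaint lodged) — met.
(A) consent to enter — not met.
(B) during posted hours — met.
(i) = F AND T = false.
(ii) no remedial action — not satisfied.
(b): F OR F → false.
So (1) is not satisfied (T AND F).
(a) no signage posted — holds.
(b) entrant a minor — not met.
(c) not (public area) — satisfied.
(2) = T AND F AND T = false.
Overall: F OR F → false.
Exception (proximate cause) — not satisfied.
Result: main false OR exception false → false.

No — not liable.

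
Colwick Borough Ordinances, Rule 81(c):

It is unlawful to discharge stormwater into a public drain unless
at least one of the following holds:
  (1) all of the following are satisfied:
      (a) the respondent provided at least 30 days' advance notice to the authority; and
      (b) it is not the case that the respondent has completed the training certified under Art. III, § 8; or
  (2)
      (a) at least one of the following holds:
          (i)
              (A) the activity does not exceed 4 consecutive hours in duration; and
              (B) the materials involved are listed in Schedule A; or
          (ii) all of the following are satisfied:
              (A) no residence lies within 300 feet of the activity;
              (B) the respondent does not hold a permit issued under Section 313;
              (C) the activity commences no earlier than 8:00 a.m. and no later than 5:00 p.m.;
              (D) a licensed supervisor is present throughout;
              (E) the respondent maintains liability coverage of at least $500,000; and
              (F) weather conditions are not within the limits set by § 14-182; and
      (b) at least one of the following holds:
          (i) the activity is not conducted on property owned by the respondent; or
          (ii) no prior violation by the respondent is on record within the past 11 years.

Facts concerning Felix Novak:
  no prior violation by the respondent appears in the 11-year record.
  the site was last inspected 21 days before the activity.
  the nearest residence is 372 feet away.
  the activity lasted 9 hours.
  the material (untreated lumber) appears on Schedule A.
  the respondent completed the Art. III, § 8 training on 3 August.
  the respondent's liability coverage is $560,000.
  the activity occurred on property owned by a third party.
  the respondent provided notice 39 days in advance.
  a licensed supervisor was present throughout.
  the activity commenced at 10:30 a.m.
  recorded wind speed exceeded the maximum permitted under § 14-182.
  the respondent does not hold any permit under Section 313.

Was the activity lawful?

(a) ≥30 days' notice — satisfied.
(b) not (training certified) — not satisfied.
So (1) is not satisfied (T AND F).
(A) ≤ 4 hrs duration — not satisfied.
(B) Schedule A material — satisfied.
(i): F AND T → false.
(A) no residence in 300 ft — satisfied.
(B) not (holds permit) — holds.
(C) start within hours — satisfied.
(D) supervisor present — satisfied.
(E) coverage ≥ $500,000 — holds.
(F) not (weather ok) — satisfied.
So (ii) is satisfied (T AND T AND T AND T AND T AND T).
(a) = F OR T = true.
(i) not (own property) — holds.
(ii) no prior violation — met.
So (b) is satisfied (T OR T).
So (2) is satisfied (T AND T).
So Overall is satisfied (F OR T).

Yes — lawful.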